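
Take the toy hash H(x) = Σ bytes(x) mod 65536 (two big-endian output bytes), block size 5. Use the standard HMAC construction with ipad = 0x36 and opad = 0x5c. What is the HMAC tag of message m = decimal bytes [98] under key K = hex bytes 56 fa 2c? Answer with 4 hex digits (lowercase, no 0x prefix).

01ee

Key hex bytes 56 fa 2c is 3 bytes ≤ B = 5; zero-pad to 5 bytes: K' = 56 fa 2c 00 00.
K' ⊕ ipad = 60 cc 1a 36 36.  K' ⊕ opad = 0a a6 70 5c 5c.
Inner input = (K'⊕ipad) ∥ m = 60 cc 1a 36 36 ∥ 62.
Inner hash: sum = 96+204+26+54+54+98 = 532 → 02 14.
Outer input = (K'⊕opad) ∥ inner = 0a a6 70 5c 5c ∥ 02 14.
Outer hash (tag): sum = 10+166+112+92+92+2+20 = 494 → 01 ee.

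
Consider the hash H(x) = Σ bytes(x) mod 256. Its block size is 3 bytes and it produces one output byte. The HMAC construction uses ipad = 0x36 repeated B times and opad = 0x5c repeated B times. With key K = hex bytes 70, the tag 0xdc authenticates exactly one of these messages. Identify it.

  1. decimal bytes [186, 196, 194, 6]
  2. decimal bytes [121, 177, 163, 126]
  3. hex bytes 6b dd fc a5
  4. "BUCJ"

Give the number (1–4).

1

Key hex bytes 70 is 1 byte ≤ B = 3; zero-pad to 3 bytes: K' = 70 00 00.
K' ⊕ ipad = 46 36 36; K' ⊕ opad = 2c 5c 5c.
m1: inner = H(46 36 36 ba c4 c2 06) = f8; tag = H(2c 5c 5c f8) = dc ← matches
m2: inner = H(46 36 36 79 b1 a3 7e) = fd; tag = H(2c 5c 5c fd) = e1
m3: inner = H(46 36 36 6b dd fc a5) = 9b; tag = H(2c 5c 5c 9b) = 7f
m4: inner = H(46 36 36 42 55 43 4a) = d6; tag = H(2c 5c 5c d6) = ba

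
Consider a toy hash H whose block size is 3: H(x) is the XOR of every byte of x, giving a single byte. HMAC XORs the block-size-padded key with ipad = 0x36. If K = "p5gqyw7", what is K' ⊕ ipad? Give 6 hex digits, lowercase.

5c3636

Key "p5gqyw7" = 70 35 67 71 79 77 37 is 7 bytes > B = 3, so hash it first: H(key) = 6a, then zero-pad to 3 bytes: K' = 6a 00 00.
XOR each byte with 0x36: 6a⊕36=5c, 00⊕36=36, 00⊕36=36.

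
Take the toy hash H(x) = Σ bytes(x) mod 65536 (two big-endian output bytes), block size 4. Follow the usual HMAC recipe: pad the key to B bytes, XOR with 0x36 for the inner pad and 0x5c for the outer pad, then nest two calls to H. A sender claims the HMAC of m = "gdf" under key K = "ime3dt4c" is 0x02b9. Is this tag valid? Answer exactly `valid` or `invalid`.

invalid

Key "ime3dt4c" = 69 6d 65 33 64 74 34 63 is 8 bytes > B = 4, so hash it first: H(key) = 02 dd, then zero-pad to 4 bytes: K' = 02 dd 00 00.
K' ⊕ ipad = 34 eb 36 36; K' ⊕ opad = 5e 81 5c 5c.
Inner hash: sum = 52+235+54+54+103+100+102 = 700 → 02 bc.
Outer hash (recomputed tag): sum = 94+129+92+92+2+188 = 597 → 02 55.
Recomputed tag = 0255; claimed = 02b9 → mismatch.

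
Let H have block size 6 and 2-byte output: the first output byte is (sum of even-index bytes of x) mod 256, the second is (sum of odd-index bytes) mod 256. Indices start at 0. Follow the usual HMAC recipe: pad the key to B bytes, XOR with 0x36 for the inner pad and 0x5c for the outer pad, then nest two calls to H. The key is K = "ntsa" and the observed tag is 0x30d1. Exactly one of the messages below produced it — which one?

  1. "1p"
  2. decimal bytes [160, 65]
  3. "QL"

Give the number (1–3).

2

Key "ntsa" = 6e 74 73 61 is 4 bytes ≤ B = 6; zero-pad to 6 bytes: K' = 6e 74 73 61 00 00.
K' ⊕ ipad = 58 42 45 57 36 36; K' ⊕ opad = 32 28 2f 3d 5c 5c.
m1: inner = H(58 42 45 57 36 36 31 70) = 04 3f; tag = H(32 28 2f 3d 5c 5c 04 3f) = c100
m2: inner = H(58 42 45 57 36 36 a0 41) = 73 10; tag = H(32 28 2f 3d 5c 5c 73 10) = 30d1 ← matches
m3: inner = H(58 42 45 57 36 36 51 4c) = 24 1b; tag = H(32 28 2f 3d 5c 5c 24 1b) = e1dc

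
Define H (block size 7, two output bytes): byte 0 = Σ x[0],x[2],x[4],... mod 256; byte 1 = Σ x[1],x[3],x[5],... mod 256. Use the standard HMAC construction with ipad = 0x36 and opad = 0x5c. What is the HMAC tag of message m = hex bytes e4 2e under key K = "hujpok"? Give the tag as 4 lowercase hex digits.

c303

Key "hujpok" = 68 75 6a 70 6f 6b is 6 bytes ≤ B = 7; zero-pad to 7 bytes: K' = 68 75 6a 70 6f 6b 00.
K' ⊕ ipad = 5e 43 5c 46 59 5d 36.  K' ⊕ opad = 34 29 36 2c 33 37 5c.
Inner input = (K'⊕ipad) ∥ m = 5e 43 5c 46 59 5d 36 ∥ e4 2e.
Inner hash: even-index sum = 375 mod 256 = 119; odd-index sum = 458 mod 256 = 202 → 77 ca.
Outer input = (K'⊕opad) ∥ inner = 34 29 36 2c 33 37 5c ∥ 77 ca.
Outer hash (tag): even-index sum = 451 mod 256 = 195; odd-index sum = 259 mod 256 = 3 → c3 03.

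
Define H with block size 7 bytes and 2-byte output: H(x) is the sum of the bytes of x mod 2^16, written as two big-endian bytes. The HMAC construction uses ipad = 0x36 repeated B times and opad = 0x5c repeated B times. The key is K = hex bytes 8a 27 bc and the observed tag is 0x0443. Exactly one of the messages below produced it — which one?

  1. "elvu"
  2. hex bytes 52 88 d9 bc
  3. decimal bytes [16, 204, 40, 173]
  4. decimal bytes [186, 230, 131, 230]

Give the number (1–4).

Key hex bytes 8a 27 bc is 3 bytes ≤ B = 7; zero-pad to 7 bytes: K' = 8a 27 bc 00 00 00 00.
K' ⊕ ipad = bc 11 8a 36 36 36 36; K' ⊕ opad = d6 7b e0 5c 5c 5c 5c.
m1: inner = H(bc 11 8a 36 36 36 36 65 6c 76 75) = 03 eb; tag = H(d6 7b e0 5c 5c 5c 5c 03 eb) = 048f
m2: inner = H(bc 11 8a 36 36 36 36 52 88 d9 bc) = 04 9e; tag = H(d6 7b e0 5c 5c 5c 5c 04 9e) = 0443 ← matches
m3: inner = H(bc 11 8a 36 36 36 36 10 cc 28 ad) = 03 e0; tag = H(d6 7b e0 5c 5c 5c 5c 03 e0) = 0484
m4: inner = H(bc 11 8a 36 36 36 36 ba e6 83 e6) = 05 38; tag = H(d6 7b e0 5c 5c 5c 5c 05 38) = 03de

2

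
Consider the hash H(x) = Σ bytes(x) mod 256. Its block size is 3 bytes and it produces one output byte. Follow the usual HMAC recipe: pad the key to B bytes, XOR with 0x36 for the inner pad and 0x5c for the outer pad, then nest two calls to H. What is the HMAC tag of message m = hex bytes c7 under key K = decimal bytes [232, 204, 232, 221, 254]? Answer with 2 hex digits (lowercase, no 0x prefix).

57

Key decimal bytes [232, 204, 232, 221, 254] = e8 cc e8 dd fe is 5 bytes > B = 3, so hash it first: H(key) = 77, then zero-pad to 3 bytes: K' = 77 00 00.
K' ⊕ ipad = 41 36 36.  K' ⊕ opad = 2b 5c 5c.
Inner input = (K'⊕ipad) ∥ m = 41 36 36 ∥ c7.
Inner hash: sum = 65+54+54+199 = 372; mod 256 = 116 → 74.
Outer input = (K'⊕opad) ∥ inner = 2b 5c 5c ∥ 74.
Outer hash (tag): sum = 43+92+92+116 = 343; mod 256 = 87 → 57.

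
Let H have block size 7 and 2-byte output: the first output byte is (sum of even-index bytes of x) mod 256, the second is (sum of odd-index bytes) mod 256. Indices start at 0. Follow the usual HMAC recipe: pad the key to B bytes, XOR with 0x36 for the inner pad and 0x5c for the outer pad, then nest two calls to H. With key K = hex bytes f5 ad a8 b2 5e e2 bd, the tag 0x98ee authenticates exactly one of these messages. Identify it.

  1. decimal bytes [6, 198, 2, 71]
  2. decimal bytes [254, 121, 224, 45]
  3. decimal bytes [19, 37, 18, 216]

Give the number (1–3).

Key hex bytes f5 ad a8 b2 5e e2 bd is exactly B = 7 bytes: K' = f5 ad a8 b2 5e e2 bd.
K' ⊕ ipad = c3 9b 9e 84 68 d4 8b; K' ⊕ opad = a9 f1 f4 ee 02 be e1.
m1: inner = H(c3 9b 9e 84 68 d4 8b 06 c6 02 47) = 61 fb; tag = H(a9 f1 f4 ee 02 be e1 61 fb) = 7bfe
m2: inner = H(c3 9b 9e 84 68 d4 8b fe 79 e0 2d) = fa d1; tag = H(a9 f1 f4 ee 02 be e1 fa d1) = 5197
m3: inner = H(c3 9b 9e 84 68 d4 8b 13 25 12 d8) = 51 18; tag = H(a9 f1 f4 ee 02 be e1 51 18) = 98ee ← matches

3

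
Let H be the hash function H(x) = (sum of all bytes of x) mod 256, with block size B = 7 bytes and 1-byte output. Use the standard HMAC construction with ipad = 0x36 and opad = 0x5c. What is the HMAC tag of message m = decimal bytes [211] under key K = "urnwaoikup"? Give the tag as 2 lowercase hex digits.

Key "urnwaoikup" = 75 72 6e 77 61 6f 69 6b 75 70 is 10 bytes > B = 7, so hash it first: H(key) = 55, then zero-pad to 7 bytes: K' = 55 00 00 00 00 00 00.
K' ⊕ ipad = 63 36 36 36 36 36 36.  K' ⊕ opad = 09 5c 5c 5c 5c 5c 5c.
Inner input = (K'⊕ipad) ∥ m = 63 36 36 36 36 36 36 ∥ d3.
Inner hash: sum = 99+54+54+54+54+54+54+211 = 634; mod 256 = 122 → 7a.
Outer input = (K'⊕opad) ∥ inner = 09 5c 5c 5c 5c 5c 5c ∥ 7a.
Outer hash (tag): sum = 9+92+92+92+92+92+92+122 = 683; mod 256 = 171 → ab.

ab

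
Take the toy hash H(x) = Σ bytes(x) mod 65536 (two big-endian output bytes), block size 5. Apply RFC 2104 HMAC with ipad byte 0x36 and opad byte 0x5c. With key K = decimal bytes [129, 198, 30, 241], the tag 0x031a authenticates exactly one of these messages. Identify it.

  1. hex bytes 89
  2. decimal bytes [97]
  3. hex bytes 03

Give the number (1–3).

Key decimal bytes [129, 198, 30, 241] = 81 c6 1e f1 is 4 bytes ≤ B = 5; zero-pad to 5 bytes: K' = 81 c6 1e f1 00.
K' ⊕ ipad = b7 f0 28 c7 36; K' ⊕ opad = dd 9a 42 ad 5c.
m1: inner = H(b7 f0 28 c7 36 89) = 03 55; tag = H(dd 9a 42 ad 5c 03 55) = 031a ← matches
m2: inner = H(b7 f0 28 c7 36 61) = 03 2d; tag = H(dd 9a 42 ad 5c 03 2d) = 02f2
m3: inner = H(b7 f0 28 c7 36 03) = 02 cf; tag = H(dd 9a 42 ad 5c 02 cf) = 0393

1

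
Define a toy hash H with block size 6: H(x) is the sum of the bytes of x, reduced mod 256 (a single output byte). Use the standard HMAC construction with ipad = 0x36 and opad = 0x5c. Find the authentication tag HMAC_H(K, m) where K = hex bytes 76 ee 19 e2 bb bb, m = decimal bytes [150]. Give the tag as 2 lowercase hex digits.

78

Key hex bytes 76 ee 19 e2 bb bb is exactly B = 6 bytes: K' = 76 ee 19 e2 bb bb.
K' ⊕ ipad = 40 d8 2f d4 8d 8d.  K' ⊕ opad = 2a b2 45 be e7 e7.
Inner input = (K'⊕ipad) ∥ m = 40 d8 2f d4 8d 8d ∥ 96.
Inner hash: sum = 64+216+47+212+141+141+150 = 971; mod 256 = 203 → cb.
Outer input = (K'⊕opad) ∥ inner = 2a b2 45 be e7 e7 ∥ cb.
Outer hash (tag): sum = 42+178+69+190+231+231+203 = 1144; mod 256 = 120 → 78.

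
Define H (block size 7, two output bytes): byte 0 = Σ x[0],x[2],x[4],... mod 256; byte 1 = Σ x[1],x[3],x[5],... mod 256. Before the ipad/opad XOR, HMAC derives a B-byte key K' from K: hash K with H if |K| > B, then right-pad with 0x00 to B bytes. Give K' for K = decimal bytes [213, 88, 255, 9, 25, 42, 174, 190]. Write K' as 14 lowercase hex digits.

9b490000000000

|K| = 8 > B = 7, so first hash the key.
H(K): even-index sum = 667 mod 256 = 155; odd-index sum = 329 mod 256 = 73 → 9b 49.
Zero-pad H(K) = 9b 49 to 7 bytes: K' = 9b 49 00 00 00 00 00.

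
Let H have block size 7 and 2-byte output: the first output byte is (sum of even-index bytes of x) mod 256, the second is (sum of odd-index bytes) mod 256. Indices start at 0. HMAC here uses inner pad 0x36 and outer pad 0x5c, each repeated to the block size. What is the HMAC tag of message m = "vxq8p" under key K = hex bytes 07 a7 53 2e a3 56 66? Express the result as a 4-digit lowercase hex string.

03a2

Key hex bytes 07 a7 53 2e a3 56 66 is exactly B = 7 bytes: K' = 07 a7 53 2e a3 56 66.
K' ⊕ ipad = 31 91 65 18 95 60 50.  K' ⊕ opad = 5b fb 0f 72 ff 0a 3a.
Inner input = (K'⊕ipad) ∥ m = 31 91 65 18 95 60 50 ∥ 76 78 71 38 70.
Inner hash: even-index sum = 555 mod 256 = 43; odd-index sum = 608 mod 256 = 96 → 2b 60.
Outer input = (K'⊕opad) ∥ inner = 5b fb 0f 72 ff 0a 3a ∥ 2b 60.
Outer hash (tag): even-index sum = 515 mod 256 = 3; odd-index sum = 418 mod 256 = 162 → 03 a2.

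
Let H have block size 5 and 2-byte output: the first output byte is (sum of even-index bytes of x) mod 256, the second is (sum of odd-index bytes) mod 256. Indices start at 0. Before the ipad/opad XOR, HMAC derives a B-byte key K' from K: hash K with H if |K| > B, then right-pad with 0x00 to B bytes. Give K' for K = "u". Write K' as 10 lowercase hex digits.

Key "u" = 75 is 1 byte ≤ B = 5; zero-pad to 5 bytes: K' = 75 00 00 00 00.

7500000000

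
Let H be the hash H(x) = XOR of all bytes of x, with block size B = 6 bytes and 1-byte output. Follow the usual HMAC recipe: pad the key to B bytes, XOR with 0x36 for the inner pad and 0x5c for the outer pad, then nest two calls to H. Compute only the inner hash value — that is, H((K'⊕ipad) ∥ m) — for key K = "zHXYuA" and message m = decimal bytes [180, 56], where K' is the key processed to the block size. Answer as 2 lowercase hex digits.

8b

Key "zHXYuA" = 7a 48 58 59 75 41 is exactly B = 6 bytes: K' = 7a 48 58 59 75 41.
K' ⊕ ipad = 4c 7e 6e 6f 43 77.
Inner input = 4c 7e 6e 6f 43 77 ∥ b4 38.
Inner hash: XOR 4c⊕7e⊕6e⊕6f⊕43⊕77⊕b4⊕38 = 8b.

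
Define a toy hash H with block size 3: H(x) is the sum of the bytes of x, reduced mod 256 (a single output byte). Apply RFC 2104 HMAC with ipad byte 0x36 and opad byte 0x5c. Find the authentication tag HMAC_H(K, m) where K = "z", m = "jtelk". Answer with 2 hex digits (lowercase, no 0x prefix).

Key "z" = 7a is 1 byte ≤ B = 3; zero-pad to 3 bytes: K' = 7a 00 00.
K' ⊕ ipad = 4c 36 36.  K' ⊕ opad = 26 5c 5c.
Inner input = (K'⊕ipad) ∥ m = 4c 36 36 ∥ 6a 74 65 6c 6b.
Inner hash: sum = 76+54+54+106+116+101+108+107 = 722; mod 256 = 210 → d2.
Outer input = (K'⊕opad) ∥ inner = 26 5c 5c ∥ d2.
Outer hash (tag): sum = 38+92+92+210 = 432; mod 256 = 176 → b0.

b0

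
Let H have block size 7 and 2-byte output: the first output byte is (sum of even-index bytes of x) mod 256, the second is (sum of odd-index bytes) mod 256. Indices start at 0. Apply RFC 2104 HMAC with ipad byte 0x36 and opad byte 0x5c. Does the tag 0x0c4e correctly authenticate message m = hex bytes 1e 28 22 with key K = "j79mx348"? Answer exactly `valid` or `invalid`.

valid

Key "j79mx348" = 6a 37 39 6d 78 33 34 38 is 8 bytes > B = 7, so hash it first: H(key) = 4f 0f, then zero-pad to 7 bytes: K' = 4f 0f 00 00 00 00 00.
K' ⊕ ipad = 79 39 36 36 36 36 36; K' ⊕ opad = 13 53 5c 5c 5c 5c 5c.
Inner hash: even-index sum = 323 mod 256 = 67; odd-index sum = 229 mod 256 = 229 → 43 e5.
Outer hash (recomputed tag): even-index sum = 524 mod 256 = 12; odd-index sum = 334 mod 256 = 78 → 0c 4e.
Recomputed tag = 0c4e; claimed = 0c4e → match.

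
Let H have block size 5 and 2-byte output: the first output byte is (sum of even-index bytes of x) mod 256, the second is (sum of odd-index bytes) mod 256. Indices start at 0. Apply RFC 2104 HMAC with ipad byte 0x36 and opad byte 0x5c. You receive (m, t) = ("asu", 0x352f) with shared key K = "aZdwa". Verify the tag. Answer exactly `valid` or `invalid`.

invalid

Key "aZdwa" = 61 5a 64 77 61 is exactly B = 5 bytes: K' = 61 5a 64 77 61.
K' ⊕ ipad = 57 6c 52 41 57; K' ⊕ opad = 3d 06 38 2b 3d.
Inner hash: even-index sum = 371 mod 256 = 115; odd-index sum = 387 mod 256 = 131 → 73 83.
Outer hash (recomputed tag): even-index sum = 309 mod 256 = 53; odd-index sum = 164 mod 256 = 164 → 35 a4.
Recomputed tag = 35a4; claimed = 352f → mismatch.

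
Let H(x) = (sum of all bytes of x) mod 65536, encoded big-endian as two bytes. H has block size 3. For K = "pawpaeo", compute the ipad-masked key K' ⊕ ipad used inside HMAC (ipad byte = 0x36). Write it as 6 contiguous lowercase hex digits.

34db36

Key "pawpaeo" = 70 61 77 70 61 65 6f is 7 bytes > B = 3, so hash it first: H(key) = 02 ed, then zero-pad to 3 bytes: K' = 02 ed 00.
XOR each byte with 0x36: 02⊕36=34, ed⊕36=db, 00⊕36=36.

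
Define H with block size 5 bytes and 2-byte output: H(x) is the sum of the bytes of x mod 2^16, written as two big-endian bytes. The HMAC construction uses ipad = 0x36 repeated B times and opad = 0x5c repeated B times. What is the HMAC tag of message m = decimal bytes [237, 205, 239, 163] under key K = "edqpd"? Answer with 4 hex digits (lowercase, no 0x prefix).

01d6

Key "edqpd" = 65 64 71 70 64 is exactly B = 5 bytes: K' = 65 64 71 70 64.
K' ⊕ ipad = 53 52 47 46 52.  K' ⊕ opad = 39 38 2d 2c 38.
Inner input = (K'⊕ipad) ∥ m = 53 52 47 46 52 ∥ ed cd ef a3.
Inner hash: sum = 83+82+71+70+82+237+205+239+163 = 1232 → 04 d0.
Outer input = (K'⊕opad) ∥ inner = 39 38 2d 2c 38 ∥ 04 d0.
Outer hash (tag): sum = 57+56+45+44+56+4+208 = 470 → 01 d6.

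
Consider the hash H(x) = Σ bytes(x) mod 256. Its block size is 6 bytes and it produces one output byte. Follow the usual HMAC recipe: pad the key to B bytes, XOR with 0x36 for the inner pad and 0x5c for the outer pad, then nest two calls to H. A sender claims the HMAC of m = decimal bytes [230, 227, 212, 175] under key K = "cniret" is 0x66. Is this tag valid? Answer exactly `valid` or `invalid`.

valid

Key "cniret" = 63 6e 69 72 65 74 is exactly B = 6 bytes: K' = 63 6e 69 72 65 74.
K' ⊕ ipad = 55 58 5f 44 53 42; K' ⊕ opad = 3f 32 35 2e 39 28.
Inner hash: sum = 85+88+95+68+83+66+230+227+212+175 = 1329; mod 256 = 49 → 31.
Outer hash (recomputed tag): sum = 63+50+53+46+57+40+49 = 358; mod 256 = 102 → 66.
Recomputed tag = 66; claimed = 66 → match.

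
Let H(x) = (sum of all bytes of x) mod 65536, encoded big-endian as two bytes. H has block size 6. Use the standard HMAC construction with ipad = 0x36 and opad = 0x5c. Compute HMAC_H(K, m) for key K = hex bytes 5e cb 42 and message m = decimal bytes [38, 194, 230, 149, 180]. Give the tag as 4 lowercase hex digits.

Key hex bytes 5e cb 42 is 3 bytes ≤ B = 6; zero-pad to 6 bytes: K' = 5e cb 42 00 00 00.
K' ⊕ ipad = 68 fd 74 36 36 36.  K' ⊕ opad = 02 97 1e 5c 5c 5c.
Inner input = (K'⊕ipad) ∥ m = 68 fd 74 36 36 36 ∥ 26 c2 e6 95 b4.
Inner hash: sum = 104+253+116+54+54+54+38+194+230+149+180 = 1426 → 05 92.
Outer input = (K'⊕opad) ∥ inner = 02 97 1e 5c 5c 5c ∥ 05 92.
Outer hash (tag): sum = 2+151+30+92+92+92+5+146 = 610 → 02 62.

0262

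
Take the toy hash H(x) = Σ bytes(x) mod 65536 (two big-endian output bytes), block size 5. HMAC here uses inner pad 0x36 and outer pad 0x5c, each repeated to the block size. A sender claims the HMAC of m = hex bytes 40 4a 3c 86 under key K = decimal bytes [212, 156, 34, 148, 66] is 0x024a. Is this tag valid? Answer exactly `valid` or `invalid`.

Key decimal bytes [212, 156, 34, 148, 66] = d4 9c 22 94 42 is exactly B = 5 bytes: K' = d4 9c 22 94 42.
K' ⊕ ipad = e2 aa 14 a2 74; K' ⊕ opad = 88 c0 7e c8 1e.
Inner hash: sum = 226+170+20+162+116+64+74+60+134 = 1026 → 04 02.
Outer hash (recomputed tag): sum = 136+192+126+200+30+4+2 = 690 → 02 b2.
Recomputed tag = 02b2; claimed = 024a → mismatch.

invalid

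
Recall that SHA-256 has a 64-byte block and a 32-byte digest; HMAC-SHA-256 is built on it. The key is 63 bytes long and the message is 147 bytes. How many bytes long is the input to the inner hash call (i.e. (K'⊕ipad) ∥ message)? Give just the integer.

Key is 63 ≤ 64 bytes, zero-padded: |K'| = 64.
Inner input = (K'⊕ipad) ∥ m → 64 + 147 = 211 bytes.

211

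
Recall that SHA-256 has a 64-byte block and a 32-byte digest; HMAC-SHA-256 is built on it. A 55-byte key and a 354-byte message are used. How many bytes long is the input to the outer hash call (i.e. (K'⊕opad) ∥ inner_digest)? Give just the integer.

Key is 55 ≤ 64 bytes, zero-padded: |K'| = 64.
Outer input = (K'⊕opad) ∥ H(inner) → 64 + 32 = 96 bytes.

96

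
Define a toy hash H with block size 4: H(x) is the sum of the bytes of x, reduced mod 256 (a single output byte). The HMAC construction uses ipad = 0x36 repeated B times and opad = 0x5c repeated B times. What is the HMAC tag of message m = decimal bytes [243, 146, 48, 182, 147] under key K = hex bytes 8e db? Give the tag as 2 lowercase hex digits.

Key hex bytes 8e db is 2 bytes ≤ B = 4; zero-pad to 4 bytes: K' = 8e db 00 00.
K' ⊕ ipad = b8 ed 36 36.  K' ⊕ opad = d2 87 5c 5c.
Inner input = (K'⊕ipad) ∥ m = b8 ed 36 36 ∥ f3 92 30 b6 93.
Inner hash: sum = 184+237+54+54+243+146+48+182+147 = 1295; mod 256 = 15 → 0f.
Outer input = (K'⊕opad) ∥ inner = d2 87 5c 5c ∥ 0f.
Outer hash (tag): sum = 210+135+92+92+15 = 544; mod 256 = 32 → 20.

20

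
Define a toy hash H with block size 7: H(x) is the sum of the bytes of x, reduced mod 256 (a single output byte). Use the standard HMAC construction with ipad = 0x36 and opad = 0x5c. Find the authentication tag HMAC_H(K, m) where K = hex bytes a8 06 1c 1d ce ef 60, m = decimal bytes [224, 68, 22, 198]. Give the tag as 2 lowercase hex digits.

Key hex bytes a8 06 1c 1d ce ef 60 is exactly B = 7 bytes: K' = a8 06 1c 1d ce ef 60.
K' ⊕ ipad = 9e 30 2a 2b f8 d9 56.  K' ⊕ opad = f4 5a 40 41 92 b3 3c.
Inner input = (K'⊕ipad) ∥ m = 9e 30 2a 2b f8 d9 56 ∥ e0 44 16 c6.
Inner hash: sum = 158+48+42+43+248+217+86+224+68+22+198 = 1354; mod 256 = 74 → 4a.
Outer input = (K'⊕opad) ∥ inner = f4 5a 40 41 92 b3 3c ∥ 4a.
Outer hash (tag): sum = 244+90+64+65+146+179+60+74 = 922; mod 256 = 154 → 9a.

9a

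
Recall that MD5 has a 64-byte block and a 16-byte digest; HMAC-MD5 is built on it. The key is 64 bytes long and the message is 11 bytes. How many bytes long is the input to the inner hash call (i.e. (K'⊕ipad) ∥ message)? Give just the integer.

Key is 64 ≤ 64 bytes, zero-padded: |K'| = 64.
Inner input = (K'⊕ipad) ∥ m → 64 + 11 = 75 bytes.

75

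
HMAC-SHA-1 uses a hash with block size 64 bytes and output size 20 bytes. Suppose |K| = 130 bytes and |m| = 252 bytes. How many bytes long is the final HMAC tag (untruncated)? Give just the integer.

20

The tag is one SHA-1 digest: 20 bytes.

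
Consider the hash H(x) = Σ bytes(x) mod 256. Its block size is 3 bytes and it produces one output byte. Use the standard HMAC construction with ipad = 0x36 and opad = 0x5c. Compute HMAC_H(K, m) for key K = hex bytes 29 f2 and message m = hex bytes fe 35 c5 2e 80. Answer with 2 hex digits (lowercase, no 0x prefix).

3e

Key hex bytes 29 f2 is 2 bytes ≤ B = 3; zero-pad to 3 bytes: K' = 29 f2 00.
K' ⊕ ipad = 1f c4 36.  K' ⊕ opad = 75 ae 5c.
Inner input = (K'⊕ipad) ∥ m = 1f c4 36 ∥ fe 35 c5 2e 80.
Inner hash: sum = 31+196+54+254+53+197+46+128 = 959; mod 256 = 191 → bf.
Outer input = (K'⊕opad) ∥ inner = 75 ae 5c ∥ bf.
Outer hash (tag): sum = 117+174+92+191 = 574; mod 256 = 62 → 3e.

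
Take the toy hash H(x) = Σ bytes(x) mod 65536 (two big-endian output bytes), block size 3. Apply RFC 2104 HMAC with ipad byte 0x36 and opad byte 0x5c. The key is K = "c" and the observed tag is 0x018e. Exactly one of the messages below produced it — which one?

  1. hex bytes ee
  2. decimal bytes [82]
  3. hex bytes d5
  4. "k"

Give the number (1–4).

3

Key "c" = 63 is 1 byte ≤ B = 3; zero-pad to 3 bytes: K' = 63 00 00.
K' ⊕ ipad = 55 36 36; K' ⊕ opad = 3f 5c 5c.
m1: inner = H(55 36 36 ee) = 01 af; tag = H(3f 5c 5c 01 af) = 01a7
m2: inner = H(55 36 36 52) = 01 13; tag = H(3f 5c 5c 01 13) = 010b
m3: inner = H(55 36 36 d5) = 01 96; tag = H(3f 5c 5c 01 96) = 018e ← matches
m4: inner = H(55 36 36 6b) = 01 2c; tag = H(3f 5c 5c 01 2c) = 0124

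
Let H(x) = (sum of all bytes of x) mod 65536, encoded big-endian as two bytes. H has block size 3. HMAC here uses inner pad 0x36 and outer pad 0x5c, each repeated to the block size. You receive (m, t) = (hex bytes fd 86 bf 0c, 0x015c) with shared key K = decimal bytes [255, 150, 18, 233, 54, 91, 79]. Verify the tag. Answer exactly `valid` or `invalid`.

Key decimal bytes [255, 150, 18, 233, 54, 91, 79] = ff 96 12 e9 36 5b 4f is 7 bytes > B = 3, so hash it first: H(key) = 03 70, then zero-pad to 3 bytes: K' = 03 70 00.
K' ⊕ ipad = 35 46 36; K' ⊕ opad = 5f 2c 5c.
Inner hash: sum = 53+70+54+253+134+191+12 = 767 → 02 ff.
Outer hash (recomputed tag): sum = 95+44+92+2+255 = 488 → 01 e8.
Recomputed tag = 01e8; claimed = 015c → mismatch.

invalid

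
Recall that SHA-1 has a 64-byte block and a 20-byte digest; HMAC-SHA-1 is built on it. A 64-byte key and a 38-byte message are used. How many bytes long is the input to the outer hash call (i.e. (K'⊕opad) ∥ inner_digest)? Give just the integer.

Key is 64 ≤ 64 bytes, zero-padded: |K'| = 64.
Outer input = (K'⊕opad) ∥ H(inner) → 64 + 20 = 84 bytes.

84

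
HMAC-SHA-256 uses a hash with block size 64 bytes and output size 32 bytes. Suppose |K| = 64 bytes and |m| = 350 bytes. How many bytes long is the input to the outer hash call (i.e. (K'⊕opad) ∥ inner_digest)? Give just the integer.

96

Key is 64 ≤ 64 bytes, zero-padded: |K'| = 64.
Outer input = (K'⊕opad) ∥ H(inner) → 64 + 32 = 96 bytes.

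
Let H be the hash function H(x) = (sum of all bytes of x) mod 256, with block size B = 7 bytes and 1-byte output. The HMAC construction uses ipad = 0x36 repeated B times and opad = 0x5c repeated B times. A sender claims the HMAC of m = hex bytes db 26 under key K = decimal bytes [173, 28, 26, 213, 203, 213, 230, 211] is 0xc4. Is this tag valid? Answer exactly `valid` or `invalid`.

Key decimal bytes [173, 28, 26, 213, 203, 213, 230, 211] = ad 1c 1a d5 cb d5 e6 d3 is 8 bytes > B = 7, so hash it first: H(key) = 11, then zero-pad to 7 bytes: K' = 11 00 00 00 00 00 00.
K' ⊕ ipad = 27 36 36 36 36 36 36; K' ⊕ opad = 4d 5c 5c 5c 5c 5c 5c.
Inner hash: sum = 39+54+54+54+54+54+54+219+38 = 620; mod 256 = 108 → 6c.
Outer hash (recomputed tag): sum = 77+92+92+92+92+92+92+108 = 737; mod 256 = 225 → e1.
Recomputed tag = e1; claimed = c4 → mismatch.

invalid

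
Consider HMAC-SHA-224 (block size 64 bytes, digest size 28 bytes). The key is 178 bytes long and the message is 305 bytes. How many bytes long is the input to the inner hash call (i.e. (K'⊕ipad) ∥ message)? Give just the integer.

369

Key is 178 > 64 bytes, so it is hashed to 28 bytes then zero-padded to 64: |K'| = 64.
Inner input = (K'⊕ipad) ∥ m → 64 + 305 = 369 bytes.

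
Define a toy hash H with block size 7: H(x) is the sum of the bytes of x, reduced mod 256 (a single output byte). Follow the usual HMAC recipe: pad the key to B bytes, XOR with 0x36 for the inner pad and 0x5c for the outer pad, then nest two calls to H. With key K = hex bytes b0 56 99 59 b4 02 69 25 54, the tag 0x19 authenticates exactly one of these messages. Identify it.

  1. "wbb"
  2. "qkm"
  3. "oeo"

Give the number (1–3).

1

Key hex bytes b0 56 99 59 b4 02 69 25 54 is 9 bytes > B = 7, so hash it first: H(key) = 90, then zero-pad to 7 bytes: K' = 90 00 00 00 00 00 00.
K' ⊕ ipad = a6 36 36 36 36 36 36; K' ⊕ opad = cc 5c 5c 5c 5c 5c 5c.
m1: inner = H(a6 36 36 36 36 36 36 77 62 62) = 25; tag = H(cc 5c 5c 5c 5c 5c 5c 25) = 19 ← matches
m2: inner = H(a6 36 36 36 36 36 36 71 6b 6d) = 33; tag = H(cc 5c 5c 5c 5c 5c 5c 33) = 27
m3: inner = H(a6 36 36 36 36 36 36 6f 65 6f) = 2d; tag = H(cc 5c 5c 5c 5c 5c 5c 2d) = 21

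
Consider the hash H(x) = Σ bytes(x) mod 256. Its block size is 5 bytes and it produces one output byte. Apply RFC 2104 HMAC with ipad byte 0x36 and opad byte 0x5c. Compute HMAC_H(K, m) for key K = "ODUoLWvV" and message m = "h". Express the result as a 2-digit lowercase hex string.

3a

Key "ODUoLWvV" = 4f 44 55 6f 4c 57 76 56 is 8 bytes > B = 5, so hash it first: H(key) = c6, then zero-pad to 5 bytes: K' = c6 00 00 00 00.
K' ⊕ ipad = f0 36 36 36 36.  K' ⊕ opad = 9a 5c 5c 5c 5c.
Inner input = (K'⊕ipad) ∥ m = f0 36 36 36 36 ∥ 68.
Inner hash: sum = 240+54+54+54+54+104 = 560; mod 256 = 48 → 30.
Outer input = (K'⊕opad) ∥ inner = 9a 5c 5c 5c 5c ∥ 30.
Outer hash (tag): sum = 154+92+92+92+92+48 = 570; mod 256 = 58 → 3a.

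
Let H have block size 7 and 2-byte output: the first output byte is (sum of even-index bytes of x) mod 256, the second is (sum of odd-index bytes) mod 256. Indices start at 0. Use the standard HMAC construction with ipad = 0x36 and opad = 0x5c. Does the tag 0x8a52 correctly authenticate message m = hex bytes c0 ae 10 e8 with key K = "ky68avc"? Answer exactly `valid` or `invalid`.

Key "ky68avc" = 6b 79 36 38 61 76 63 is exactly B = 7 bytes: K' = 6b 79 36 38 61 76 63.
K' ⊕ ipad = 5d 4f 00 0e 57 40 55; K' ⊕ opad = 37 25 6a 64 3d 2a 3f.
Inner hash: even-index sum = 671 mod 256 = 159; odd-index sum = 365 mod 256 = 109 → 9f 6d.
Outer hash (recomputed tag): even-index sum = 394 mod 256 = 138; odd-index sum = 338 mod 256 = 82 → 8a 52.
Recomputed tag = 8a52; claimed = 8a52 → match.

valid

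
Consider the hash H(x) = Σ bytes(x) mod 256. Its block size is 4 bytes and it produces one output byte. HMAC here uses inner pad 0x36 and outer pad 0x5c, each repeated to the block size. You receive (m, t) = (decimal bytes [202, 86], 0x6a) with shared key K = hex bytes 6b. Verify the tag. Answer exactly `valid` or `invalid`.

valid

Key hex bytes 6b is 1 byte ≤ B = 4; zero-pad to 4 bytes: K' = 6b 00 00 00.
K' ⊕ ipad = 5d 36 36 36; K' ⊕ opad = 37 5c 5c 5c.
Inner hash: sum = 93+54+54+54+202+86 = 543; mod 256 = 31 → 1f.
Outer hash (recomputed tag): sum = 55+92+92+92+31 = 362; mod 256 = 106 → 6a.
Recomputed tag = 6a; claimed = 6a → match.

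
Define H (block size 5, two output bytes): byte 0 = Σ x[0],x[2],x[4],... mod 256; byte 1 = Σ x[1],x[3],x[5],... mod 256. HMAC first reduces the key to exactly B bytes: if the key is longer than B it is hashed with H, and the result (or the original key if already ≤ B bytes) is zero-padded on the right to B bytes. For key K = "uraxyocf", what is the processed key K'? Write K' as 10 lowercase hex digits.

|K| = 8 > B = 5, so first hash the key.
H(K): even-index sum = 434 mod 256 = 178; odd-index sum = 447 mod 256 = 191 → b2 bf.
Zero-pad H(K) = b2 bf to 5 bytes: K' = b2 bf 00 00 00.

b2bf000000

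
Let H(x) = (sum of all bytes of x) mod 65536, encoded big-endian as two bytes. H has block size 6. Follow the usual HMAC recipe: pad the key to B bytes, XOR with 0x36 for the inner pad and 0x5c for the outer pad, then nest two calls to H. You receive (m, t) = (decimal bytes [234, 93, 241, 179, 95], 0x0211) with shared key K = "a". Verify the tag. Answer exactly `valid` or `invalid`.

invalid

Key "a" = 61 is 1 byte ≤ B = 6; zero-pad to 6 bytes: K' = 61 00 00 00 00 00.
K' ⊕ ipad = 57 36 36 36 36 36; K' ⊕ opad = 3d 5c 5c 5c 5c 5c.
Inner hash: sum = 87+54+54+54+54+54+234+93+241+179+95 = 1199 → 04 af.
Outer hash (recomputed tag): sum = 61+92+92+92+92+92+4+175 = 700 → 02 bc.
Recomputed tag = 02bc; claimed = 0211 → mismatch.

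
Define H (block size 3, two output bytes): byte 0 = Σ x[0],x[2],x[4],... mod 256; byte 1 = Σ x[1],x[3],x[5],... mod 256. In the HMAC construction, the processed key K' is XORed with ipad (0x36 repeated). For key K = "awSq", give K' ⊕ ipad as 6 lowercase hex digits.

Key "awSq" = 61 77 53 71 is 4 bytes > B = 3, so hash it first: H(key) = b4 e8, then zero-pad to 3 bytes: K' = b4 e8 00.
XOR each byte with 0x36: b4⊕36=82, e8⊕36=de, 00⊕36=36.

82de36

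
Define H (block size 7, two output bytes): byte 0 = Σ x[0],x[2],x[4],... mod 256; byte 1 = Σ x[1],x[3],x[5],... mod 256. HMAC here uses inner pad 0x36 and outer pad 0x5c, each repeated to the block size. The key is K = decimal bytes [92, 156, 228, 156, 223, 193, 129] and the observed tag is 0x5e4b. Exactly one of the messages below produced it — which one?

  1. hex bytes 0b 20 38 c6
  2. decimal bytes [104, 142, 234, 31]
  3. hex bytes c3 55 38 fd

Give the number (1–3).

Key decimal bytes [92, 156, 228, 156, 223, 193, 129] = 5c 9c e4 9c df c1 81 is exactly B = 7 bytes: K' = 5c 9c e4 9c df c1 81.
K' ⊕ ipad = 6a aa d2 aa e9 f7 b7; K' ⊕ opad = 00 c0 b8 c0 83 9d dd.
m1: inner = H(6a aa d2 aa e9 f7 b7 0b 20 38 c6) = c2 8e; tag = H(00 c0 b8 c0 83 9d dd c2 8e) = a6df
m2: inner = H(6a aa d2 aa e9 f7 b7 68 8e ea 1f) = 89 9d; tag = H(00 c0 b8 c0 83 9d dd 89 9d) = b5a6
m3: inner = H(6a aa d2 aa e9 f7 b7 c3 55 38 fd) = 2e 46; tag = H(00 c0 b8 c0 83 9d dd 2e 46) = 5e4b ← matches

3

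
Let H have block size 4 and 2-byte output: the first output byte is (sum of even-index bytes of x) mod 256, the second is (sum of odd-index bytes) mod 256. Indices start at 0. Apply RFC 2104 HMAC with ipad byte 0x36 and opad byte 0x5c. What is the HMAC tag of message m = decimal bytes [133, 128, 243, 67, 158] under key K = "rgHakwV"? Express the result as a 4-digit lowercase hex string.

Key "rgHakwV" = 72 67 48 61 6b 77 56 is 7 bytes > B = 4, so hash it first: H(key) = 7b 3f, then zero-pad to 4 bytes: K' = 7b 3f 00 00.
K' ⊕ ipad = 4d 09 36 36.  K' ⊕ opad = 27 63 5c 5c.
Inner input = (K'⊕ipad) ∥ m = 4d 09 36 36 ∥ 85 80 f3 43 9e.
Inner hash: even-index sum = 665 mod 256 = 153; odd-index sum = 258 mod 256 = 2 → 99 02.
Outer input = (K'⊕opad) ∥ inner = 27 63 5c 5c ∥ 99 02.
Outer hash (tag): even-index sum = 284 mod 256 = 28; odd-index sum = 193 mod 256 = 193 → 1c c1.

1cc1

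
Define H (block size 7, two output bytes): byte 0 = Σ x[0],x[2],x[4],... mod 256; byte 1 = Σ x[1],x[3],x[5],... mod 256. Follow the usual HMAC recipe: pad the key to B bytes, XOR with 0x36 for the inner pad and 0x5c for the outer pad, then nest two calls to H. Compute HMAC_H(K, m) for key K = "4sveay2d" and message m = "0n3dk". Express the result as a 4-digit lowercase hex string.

Key "4sveay2d" = 34 73 76 65 61 79 32 64 is 8 bytes > B = 7, so hash it first: H(key) = 3d b5, then zero-pad to 7 bytes: K' = 3d b5 00 00 00 00 00.
K' ⊕ ipad = 0b 83 36 36 36 36 36.  K' ⊕ opad = 61 e9 5c 5c 5c 5c 5c.
Inner input = (K'⊕ipad) ∥ m = 0b 83 36 36 36 36 36 ∥ 30 6e 33 64 6b.
Inner hash: even-index sum = 383 mod 256 = 127; odd-index sum = 445 mod 256 = 189 → 7f bd.
Outer input = (K'⊕opad) ∥ inner = 61 e9 5c 5c 5c 5c 5c ∥ 7f bd.
Outer hash (tag): even-index sum = 562 mod 256 = 50; odd-index sum = 544 mod 256 = 32 → 32 20.

3220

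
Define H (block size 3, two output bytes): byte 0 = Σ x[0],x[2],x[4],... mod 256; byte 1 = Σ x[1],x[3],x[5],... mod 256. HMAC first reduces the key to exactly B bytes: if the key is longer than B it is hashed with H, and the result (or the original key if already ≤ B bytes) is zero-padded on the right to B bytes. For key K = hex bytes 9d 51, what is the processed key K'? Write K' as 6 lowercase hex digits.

Key hex bytes 9d 51 is 2 bytes ≤ B = 3; zero-pad to 3 bytes: K' = 9d 51 00.

9d5100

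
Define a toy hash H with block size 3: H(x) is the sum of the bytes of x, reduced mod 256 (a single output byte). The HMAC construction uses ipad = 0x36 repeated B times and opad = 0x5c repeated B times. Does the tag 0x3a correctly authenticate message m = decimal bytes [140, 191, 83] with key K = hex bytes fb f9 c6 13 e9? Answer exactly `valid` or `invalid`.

invalid

Key hex bytes fb f9 c6 13 e9 is 5 bytes > B = 3, so hash it first: H(key) = b6, then zero-pad to 3 bytes: K' = b6 00 00.
K' ⊕ ipad = 80 36 36; K' ⊕ opad = ea 5c 5c.
Inner hash: sum = 128+54+54+140+191+83 = 650; mod 256 = 138 → 8a.
Outer hash (recomputed tag): sum = 234+92+92+138 = 556; mod 256 = 44 → 2c.
Recomputed tag = 2c; claimed = 3a → mismatch.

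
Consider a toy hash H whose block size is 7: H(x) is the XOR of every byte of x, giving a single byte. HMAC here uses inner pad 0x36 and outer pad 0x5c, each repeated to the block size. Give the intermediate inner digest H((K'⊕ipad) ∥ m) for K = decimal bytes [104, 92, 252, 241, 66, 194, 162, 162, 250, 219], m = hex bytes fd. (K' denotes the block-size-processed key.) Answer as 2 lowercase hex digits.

Key decimal bytes [104, 92, 252, 241, 66, 194, 162, 162, 250, 219] = 68 5c fc f1 42 c2 a2 a2 fa db is 10 bytes > B = 7, so hash it first: H(key) = 98, then zero-pad to 7 bytes: K' = 98 00 00 00 00 00 00.
K' ⊕ ipad = ae 36 36 36 36 36 36.
Inner input = ae 36 36 36 36 36 36 ∥ fd.
Inner hash: XOR ae⊕36⊕36⊕36⊕36⊕36⊕36⊕fd = 53.

53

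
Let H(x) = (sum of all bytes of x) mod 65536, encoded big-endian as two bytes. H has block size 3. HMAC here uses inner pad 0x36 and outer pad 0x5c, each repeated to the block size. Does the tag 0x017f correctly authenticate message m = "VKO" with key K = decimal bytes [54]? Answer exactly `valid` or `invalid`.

Key decimal bytes [54] = 36 is 1 byte ≤ B = 3; zero-pad to 3 bytes: K' = 36 00 00.
K' ⊕ ipad = 00 36 36; K' ⊕ opad = 6a 5c 5c.
Inner hash: sum = 0+54+54+86+75+79 = 348 → 01 5c.
Outer hash (recomputed tag): sum = 106+92+92+1+92 = 383 → 01 7f.
Recomputed tag = 017f; claimed = 017f → match.

valid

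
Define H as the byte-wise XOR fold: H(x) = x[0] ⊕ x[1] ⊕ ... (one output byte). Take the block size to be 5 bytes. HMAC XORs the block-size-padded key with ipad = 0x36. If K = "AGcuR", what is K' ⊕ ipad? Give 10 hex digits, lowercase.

7771554364

Key "AGcuR" = 41 47 63 75 52 is exactly B = 5 bytes: K' = 41 47 63 75 52.
XOR each byte with 0x36: 41⊕36=77, 47⊕36=71, 63⊕36=55, 75⊕36=43, 52⊕36=64.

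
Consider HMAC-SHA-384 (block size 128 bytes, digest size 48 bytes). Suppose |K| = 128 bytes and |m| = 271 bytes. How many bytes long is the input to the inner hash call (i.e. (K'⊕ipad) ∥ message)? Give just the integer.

Key is 128 ≤ 128 bytes, zero-padded: |K'| = 128.
Inner input = (K'⊕ipad) ∥ m → 128 + 271 = 399 bytes.

399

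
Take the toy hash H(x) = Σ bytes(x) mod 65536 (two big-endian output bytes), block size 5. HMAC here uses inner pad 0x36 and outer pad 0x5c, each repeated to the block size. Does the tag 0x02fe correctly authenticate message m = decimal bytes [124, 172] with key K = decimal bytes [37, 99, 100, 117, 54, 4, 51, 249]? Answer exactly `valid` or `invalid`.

Key decimal bytes [37, 99, 100, 117, 54, 4, 51, 249] = 25 63 64 75 36 04 33 f9 is 8 bytes > B = 5, so hash it first: H(key) = 02 c7, then zero-pad to 5 bytes: K' = 02 c7 00 00 00.
K' ⊕ ipad = 34 f1 36 36 36; K' ⊕ opad = 5e 9b 5c 5c 5c.
Inner hash: sum = 52+241+54+54+54+124+172 = 751 → 02 ef.
Outer hash (recomputed tag): sum = 94+155+92+92+92+2+239 = 766 → 02 fe.
Recomputed tag = 02fe; claimed = 02fe → match.

valid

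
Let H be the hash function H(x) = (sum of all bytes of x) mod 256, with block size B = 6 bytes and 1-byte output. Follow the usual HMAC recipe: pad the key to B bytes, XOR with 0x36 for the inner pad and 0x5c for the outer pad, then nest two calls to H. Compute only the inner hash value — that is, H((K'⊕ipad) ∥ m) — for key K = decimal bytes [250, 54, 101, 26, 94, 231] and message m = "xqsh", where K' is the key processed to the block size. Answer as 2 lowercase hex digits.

Key decimal bytes [250, 54, 101, 26, 94, 231] = fa 36 65 1a 5e e7 is exactly B = 6 bytes: K' = fa 36 65 1a 5e e7.
K' ⊕ ipad = cc 00 53 2c 68 d1.
Inner input = cc 00 53 2c 68 d1 ∥ 78 71 73 68.
Inner hash: sum = 204+0+83+44+104+209+120+113+115+104 = 1096; mod 256 = 72 → 48.

48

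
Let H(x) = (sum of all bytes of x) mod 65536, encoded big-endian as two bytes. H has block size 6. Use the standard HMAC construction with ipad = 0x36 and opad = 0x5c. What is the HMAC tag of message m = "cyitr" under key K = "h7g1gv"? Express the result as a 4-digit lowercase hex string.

0222

Key "h7g1gv" = 68 37 67 31 67 76 is exactly B = 6 bytes: K' = 68 37 67 31 67 76.
K' ⊕ ipad = 5e 01 51 07 51 40.  K' ⊕ opad = 34 6b 3b 6d 3b 2a.
Inner input = (K'⊕ipad) ∥ m = 5e 01 51 07 51 40 ∥ 63 79 69 74 72.
Inner hash: sum = 94+1+81+7+81+64+99+121+105+116+114 = 883 → 03 73.
Outer input = (K'⊕opad) ∥ inner = 34 6b 3b 6d 3b 2a ∥ 03 73.
Outer hash (tag): sum = 52+107+59+109+59+42+3+115 = 546 → 02 22.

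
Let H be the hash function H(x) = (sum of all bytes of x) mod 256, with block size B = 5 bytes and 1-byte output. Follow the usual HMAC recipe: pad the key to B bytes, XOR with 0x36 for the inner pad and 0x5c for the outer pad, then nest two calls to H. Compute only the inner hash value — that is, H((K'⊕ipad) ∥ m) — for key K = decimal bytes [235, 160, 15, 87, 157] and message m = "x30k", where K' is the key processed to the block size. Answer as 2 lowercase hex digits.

fe

Key decimal bytes [235, 160, 15, 87, 157] = eb a0 0f 57 9d is exactly B = 5 bytes: K' = eb a0 0f 57 9d.
K' ⊕ ipad = dd 96 39 61 ab.
Inner input = dd 96 39 61 ab ∥ 78 33 30 6b.
Inner hash: sum = 221+150+57+97+171+120+51+48+107 = 1022; mod 256 = 254 → fe.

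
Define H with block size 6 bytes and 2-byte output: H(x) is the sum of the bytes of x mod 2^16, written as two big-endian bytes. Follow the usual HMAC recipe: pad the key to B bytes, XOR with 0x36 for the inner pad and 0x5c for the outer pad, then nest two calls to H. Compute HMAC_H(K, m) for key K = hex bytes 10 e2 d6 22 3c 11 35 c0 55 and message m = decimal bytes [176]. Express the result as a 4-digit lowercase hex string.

0322

Key hex bytes 10 e2 d6 22 3c 11 35 c0 55 is 9 bytes > B = 6, so hash it first: H(key) = 03 81, then zero-pad to 6 bytes: K' = 03 81 00 00 00 00.
K' ⊕ ipad = 35 b7 36 36 36 36.  K' ⊕ opad = 5f dd 5c 5c 5c 5c.
Inner input = (K'⊕ipad) ∥ m = 35 b7 36 36 36 36 ∥ b0.
Inner hash: sum = 53+183+54+54+54+54+176 = 628 → 02 74.
Outer input = (K'⊕opad) ∥ inner = 5f dd 5c 5c 5c 5c ∥ 02 74.
Outer hash (tag): sum = 95+221+92+92+92+92+2+116 = 802 → 03 22.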